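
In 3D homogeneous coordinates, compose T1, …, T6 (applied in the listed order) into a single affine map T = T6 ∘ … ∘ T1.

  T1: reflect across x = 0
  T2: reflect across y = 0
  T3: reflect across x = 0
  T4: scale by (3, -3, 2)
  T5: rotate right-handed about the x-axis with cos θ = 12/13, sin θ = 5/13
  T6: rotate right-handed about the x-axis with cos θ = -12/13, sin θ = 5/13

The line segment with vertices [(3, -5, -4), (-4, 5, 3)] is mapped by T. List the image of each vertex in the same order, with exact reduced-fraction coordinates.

T1 reflect across x = 0: (3, -5, -4) → (-3, -5, -4); (-4, 5, 3) → (4, 5, 3)
T2 reflect across y = 0: (-3, -5, -4) → (-3, 5, -4); (4, 5, 3) → (4, -5, 3)
T3 reflect across x = 0: (-3, 5, -4) → (3, 5, -4); (4, -5, 3) → (-4, -5, 3)
T4 scale by (3, -3, 2): (3, 5, -4) → (9, -15, -8); (-4, -5, 3) → (-12, 15, 6)
T5 rotate right-handed about the x-axis with cos θ = 12/13, sin θ = 5/13: (9, -15, -8) → (9, -140/13, -171/13); (-12, 15, 6) → (-12, 150/13, 147/13)
T6 rotate right-handed about the x-axis with cos θ = -12/13, sin θ = 5/13: (9, -140/13, -171/13) → (9, 15, 8); (-12, 150/13, 147/13) → (-12, -15, -6)

image vertices: (9, 15, 8), (-12, -15, -6)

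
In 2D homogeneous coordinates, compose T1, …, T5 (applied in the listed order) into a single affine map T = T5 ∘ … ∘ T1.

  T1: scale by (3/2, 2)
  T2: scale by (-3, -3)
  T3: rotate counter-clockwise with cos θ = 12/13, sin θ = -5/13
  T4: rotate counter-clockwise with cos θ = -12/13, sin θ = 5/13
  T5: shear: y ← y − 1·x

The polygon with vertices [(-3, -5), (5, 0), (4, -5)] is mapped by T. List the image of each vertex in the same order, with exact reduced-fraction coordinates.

image vertices: (-801/26, 501/26), (5355/338, -10755/338), (-1458/169, -4272/169)

T1 scale by (3/2, 2): (-3, -5) → (-9/2, -10); (5, 0) → (15/2, 0); (4, -5) → (6, -10)
T2 scale by (-3, -3): (-9/2, -10) → (27/2, 30); (15/2, 0) → (-45/2, 0); (6, -10) → (-18, 30)
T3 rotate counter-clockwise with cos θ = 12/13, sin θ = -5/13: (27/2, 30) → (24, 45/2); (-45/2, 0) → (-270/13, 225/26); (-18, 30) → (-66/13, 450/13)
T4 rotate counter-clockwise with cos θ = -12/13, sin θ = 5/13: (24, 45/2) → (-801/26, -150/13); (-270/13, 225/26) → (5355/338, -2700/169); (-66/13, 450/13) → (-1458/169, -5730/169)
T5 shear: y ← y − 1·x: (-801/26, -150/13) → (-801/26, 501/26); (5355/338, -2700/169) → (5355/338, -10755/338); (-1458/169, -5730/169) → (-1458/169, -4272/169)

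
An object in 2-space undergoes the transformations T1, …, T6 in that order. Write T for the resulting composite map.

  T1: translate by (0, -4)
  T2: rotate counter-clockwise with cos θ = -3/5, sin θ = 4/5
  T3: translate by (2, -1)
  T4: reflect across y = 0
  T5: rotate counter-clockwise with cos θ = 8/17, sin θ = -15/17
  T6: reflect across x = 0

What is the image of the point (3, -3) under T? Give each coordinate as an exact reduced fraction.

T(p) = (188/85, -659/85)

T1 translate by (0, -4): (3, -3) → (3, -7)
T2 rotate counter-clockwise with cos θ = -3/5, sin θ = 4/5: (3, -7) → (19/5, 33/5)
T3 translate by (2, -1): (19/5, 33/5) → (29/5, 28/5)
T4 reflect across y = 0: (29/5, 28/5) → (29/5, -28/5)
T5 rotate counter-clockwise with cos θ = 8/17, sin θ = -15/17: (29/5, -28/5) → (-188/85, -659/85)
T6 reflect across x = 0: (-188/85, -659/85) → (188/85, -659/85)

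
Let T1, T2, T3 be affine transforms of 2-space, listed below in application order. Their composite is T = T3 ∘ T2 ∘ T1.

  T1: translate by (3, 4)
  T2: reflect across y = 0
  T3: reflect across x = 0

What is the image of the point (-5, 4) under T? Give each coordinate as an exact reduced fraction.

T(p) = (2, -8)

T1 translate by (3, 4): (-5, 4) → (-2, 8)
T2 reflect across y = 0: (-2, 8) → (-2, -8)
T3 reflect across x = 0: (-2, -8) → (2, -8)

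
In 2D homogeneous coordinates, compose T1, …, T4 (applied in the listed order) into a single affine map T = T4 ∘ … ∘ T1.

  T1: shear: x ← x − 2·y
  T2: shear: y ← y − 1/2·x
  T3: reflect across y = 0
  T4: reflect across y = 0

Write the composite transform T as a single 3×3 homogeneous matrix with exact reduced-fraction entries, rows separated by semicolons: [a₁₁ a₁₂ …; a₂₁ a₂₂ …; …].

T = [1 -2 0; -1/2 2 0; 0 0 1]

T1 = [1 -2 0; 0 1 0; 0 0 1]
T2·T1 = [1 -2 0; -1/2 2 0; 0 0 1]
T3·…·T1 = [1 -2 0; 1/2 -2 0; 0 0 1]
T4·…·T1 = [1 -2 0; -1/2 2 0; 0 0 1]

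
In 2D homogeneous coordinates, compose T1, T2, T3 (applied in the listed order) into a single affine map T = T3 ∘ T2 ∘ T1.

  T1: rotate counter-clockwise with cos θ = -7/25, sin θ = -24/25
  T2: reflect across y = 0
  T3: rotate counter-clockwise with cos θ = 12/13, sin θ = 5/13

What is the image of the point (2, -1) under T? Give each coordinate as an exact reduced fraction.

T1 rotate counter-clockwise with cos θ = -7/25, sin θ = -24/25: (2, -1) → (-38/25, -41/25)
T2 reflect across y = 0: (-38/25, -41/25) → (-38/25, 41/25)
T3 rotate counter-clockwise with cos θ = 12/13, sin θ = 5/13: (-38/25, 41/25) → (-661/325, 302/325)

T(p) = (-661/325, 302/325)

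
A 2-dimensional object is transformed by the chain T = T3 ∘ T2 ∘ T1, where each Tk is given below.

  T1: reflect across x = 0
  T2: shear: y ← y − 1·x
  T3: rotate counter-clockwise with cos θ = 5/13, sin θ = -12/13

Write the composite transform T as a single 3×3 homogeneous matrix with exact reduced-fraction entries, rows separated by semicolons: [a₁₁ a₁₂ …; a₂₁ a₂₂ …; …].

T1 = [-1 0 0; 0 1 0; 0 0 1]
T2·T1 = [-1 0 0; 1 1 0; 0 0 1]
T3·…·T1 = [7/13 12/13 0; 17/13 5/13 0; 0 0 1]

T = [7/13 12/13 0; 17/13 5/13 0; 0 0 1]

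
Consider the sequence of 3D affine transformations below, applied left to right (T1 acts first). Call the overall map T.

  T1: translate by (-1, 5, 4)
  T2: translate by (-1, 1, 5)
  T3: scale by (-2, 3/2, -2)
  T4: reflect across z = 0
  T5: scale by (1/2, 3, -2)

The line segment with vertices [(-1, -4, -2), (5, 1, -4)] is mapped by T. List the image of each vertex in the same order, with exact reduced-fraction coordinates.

T1 translate by (-1, 5, 4): (-1, -4, -2) → (-2, 1, 2); (5, 1, -4) → (4, 6, 0)
T2 translate by (-1, 1, 5): (-2, 1, 2) → (-3, 2, 7); (4, 6, 0) → (3, 7, 5)
T3 scale by (-2, 3/2, -2): (-3, 2, 7) → (6, 3, -14); (3, 7, 5) → (-6, 21/2, -10)
T4 reflect across z = 0: (6, 3, -14) → (6, 3, 14); (-6, 21/2, -10) → (-6, 21/2, 10)
T5 scale by (1/2, 3, -2): (6, 3, 14) → (3, 9, -28); (-6, 21/2, 10) → (-3, 63/2, -20)

image vertices: (3, 9, -28), (-3, 63/2, -20)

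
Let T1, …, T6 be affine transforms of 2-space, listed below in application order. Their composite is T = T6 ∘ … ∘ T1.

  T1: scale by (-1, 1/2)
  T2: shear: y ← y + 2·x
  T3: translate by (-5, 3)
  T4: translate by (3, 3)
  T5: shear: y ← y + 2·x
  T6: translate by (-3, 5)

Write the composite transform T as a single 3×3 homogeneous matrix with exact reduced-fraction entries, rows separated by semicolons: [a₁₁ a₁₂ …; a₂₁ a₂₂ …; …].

T = [-1 0 -5; -4 1/2 7; 0 0 1]

T1 = [-1 0 0; 0 1/2 0; 0 0 1]
T2·T1 = [-1 0 0; -2 1/2 0; 0 0 1]
T3·…·T1 = [-1 0 -5; -2 1/2 3; 0 0 1]
T4·…·T1 = [-1 0 -2; -2 1/2 6; 0 0 1]
T5·…·T1 = [-1 0 -2; -4 1/2 2; 0 0 1]
T6·…·T1 = [-1 0 -5; -4 1/2 7; 0 0 1]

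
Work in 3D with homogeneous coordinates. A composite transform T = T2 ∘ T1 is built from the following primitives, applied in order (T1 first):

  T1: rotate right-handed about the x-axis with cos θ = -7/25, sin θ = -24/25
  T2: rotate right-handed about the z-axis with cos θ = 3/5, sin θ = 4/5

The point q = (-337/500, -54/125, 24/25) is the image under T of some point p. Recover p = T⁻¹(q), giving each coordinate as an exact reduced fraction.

T1 = [1 0 0 0; 0 -7/25 24/25 0; 0 -24/25 -7/25 0; 0 0 0 1]
T2·T1 = [3/5 28/125 -96/125 0; 4/5 -21/125 72/125 0; 0 -24/25 -7/25 0; 0 0 0 1]
det M = 1; M⁻¹ = [3/5 4/5 0 0; 28/125 -21/125 -24/25 0; -96/125 72/125 -7/25 0; 0 0 0 1]
M⁻¹ · (-337/500, -54/125, 24/25)ᵀ = (-3/4, -1, 0)ᵀ

p = (-3/4, -1, 0)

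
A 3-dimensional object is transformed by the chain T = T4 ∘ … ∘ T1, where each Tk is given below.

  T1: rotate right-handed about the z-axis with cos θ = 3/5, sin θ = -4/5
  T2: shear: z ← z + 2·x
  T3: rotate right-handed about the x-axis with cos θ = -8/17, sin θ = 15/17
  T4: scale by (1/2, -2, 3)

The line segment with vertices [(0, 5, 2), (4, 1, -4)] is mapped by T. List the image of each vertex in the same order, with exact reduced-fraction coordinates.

T1 rotate right-handed about the z-axis with cos θ = 3/5, sin θ = -4/5: (0, 5, 2) → (4, 3, 2); (4, 1, -4) → (16/5, -13/5, -4)
T2 shear: z ← z + 2·x: (4, 3, 2) → (4, 3, 10); (16/5, -13/5, -4) → (16/5, -13/5, 12/5)
T3 rotate right-handed about the x-axis with cos θ = -8/17, sin θ = 15/17: (4, 3, 10) → (4, -174/17, -35/17); (16/5, -13/5, 12/5) → (16/5, -76/85, -291/85)
T4 scale by (1/2, -2, 3): (4, -174/17, -35/17) → (2, 348/17, -105/17); (16/5, -76/85, -291/85) → (8/5, 152/85, -873/85)

image vertices: (2, 348/17, -105/17), (8/5, 152/85, -873/85)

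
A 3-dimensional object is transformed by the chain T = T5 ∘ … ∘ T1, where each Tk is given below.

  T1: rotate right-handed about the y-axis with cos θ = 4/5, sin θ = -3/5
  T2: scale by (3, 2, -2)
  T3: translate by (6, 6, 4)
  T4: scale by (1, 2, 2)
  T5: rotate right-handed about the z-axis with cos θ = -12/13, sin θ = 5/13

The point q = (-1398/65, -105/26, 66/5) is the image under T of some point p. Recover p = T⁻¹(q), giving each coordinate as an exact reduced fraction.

T1 = [4/5 0 -3/5 0; 0 1 0 0; 3/5 0 4/5 0; 0 0 0 1]
T2·T1 = [12/5 0 -9/5 0; 0 2 0 0; -6/5 0 -8/5 0; 0 0 0 1]
T3·…·T1 = [12/5 0 -9/5 6; 0 2 0 6; -6/5 0 -8/5 4; 0 0 0 1]
T4·…·T1 = [12/5 0 -9/5 6; 0 4 0 12; -12/5 0 -16/5 8; 0 0 0 1]
T5·…·T1 = [-144/65 -20/13 108/65 -132/13; 12/13 -48/13 -9/13 -114/13; -12/5 0 -16/5 8; 0 0 0 1]
det M = -48; M⁻¹ = [-16/65 4/39 -3/20 -2/5; -5/52 -3/13 0 -3; 12/65 -1/13 -1/5 14/5; 0 0 0 1]
M⁻¹ · (-1398/65, -105/26, 66/5)ᵀ = (5/2, 0, -7/2)ᵀ

p = (5/2, 0, -7/2)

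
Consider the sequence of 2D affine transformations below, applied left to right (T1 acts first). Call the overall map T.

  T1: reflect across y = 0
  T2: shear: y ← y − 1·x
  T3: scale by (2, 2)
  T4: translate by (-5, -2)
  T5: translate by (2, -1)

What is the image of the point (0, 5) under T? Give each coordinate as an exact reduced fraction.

T1 reflect across y = 0: (0, 5) → (0, -5)
T2 shear: y ← y − 1·x: (0, -5) → (0, -5)
T3 scale by (2, 2): (0, -5) → (0, -10)
T4 translate by (-5, -2): (0, -10) → (-5, -12)
T5 translate by (2, -1): (-5, -12) → (-3, -13)

T(p) = (-3, -13)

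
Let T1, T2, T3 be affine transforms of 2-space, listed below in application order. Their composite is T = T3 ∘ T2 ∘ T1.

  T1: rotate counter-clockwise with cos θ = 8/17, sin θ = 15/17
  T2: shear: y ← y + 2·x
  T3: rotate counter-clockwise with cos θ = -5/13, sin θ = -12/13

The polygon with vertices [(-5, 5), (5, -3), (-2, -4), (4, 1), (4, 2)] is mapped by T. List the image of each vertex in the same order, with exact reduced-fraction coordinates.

image vertices: (-2605/221, 2705/221), (131/13, -125/13), (92/221, -658/221), (67/13, -42/13), (950/221, -424/221)

T1 rotate counter-clockwise with cos θ = 8/17, sin θ = 15/17: (-5, 5) → (-115/17, -35/17); (5, -3) → (5, 3); (-2, -4) → (44/17, -62/17); (4, 1) → (1, 4); (4, 2) → (2/17, 76/17)
T2 shear: y ← y + 2·x: (-115/17, -35/17) → (-115/17, -265/17); (5, 3) → (5, 13); (44/17, -62/17) → (44/17, 26/17); (1, 4) → (1, 6); (2/17, 76/17) → (2/17, 80/17)
T3 rotate counter-clockwise with cos θ = -5/13, sin θ = -12/13: (-115/17, -265/17) → (-2605/221, 2705/221); (5, 13) → (131/13, -125/13); (44/17, 26/17) → (92/221, -658/221); (1, 6) → (67/13, -42/13); (2/17, 80/17) → (950/221, -424/221)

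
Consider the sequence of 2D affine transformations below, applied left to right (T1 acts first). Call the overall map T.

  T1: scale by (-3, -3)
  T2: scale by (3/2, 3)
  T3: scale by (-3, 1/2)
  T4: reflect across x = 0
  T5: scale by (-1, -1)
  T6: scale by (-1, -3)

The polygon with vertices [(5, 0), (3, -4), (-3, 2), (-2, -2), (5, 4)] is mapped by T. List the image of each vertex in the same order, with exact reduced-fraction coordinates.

T1 scale by (-3, -3): (5, 0) → (-15, 0); (3, -4) → (-9, 12); (-3, 2) → (9, -6); (-2, -2) → (6, 6); (5, 4) → (-15, -12)
T2 scale by (3/2, 3): (-15, 0) → (-45/2, 0); (-9, 12) → (-27/2, 36); (9, -6) → (27/2, -18); (6, 6) → (9, 18); (-15, -12) → (-45/2, -36)
T3 scale by (-3, 1/2): (-45/2, 0) → (135/2, 0); (-27/2, 36) → (81/2, 18); (27/2, -18) → (-81/2, -9); (9, 18) → (-27, 9); (-45/2, -36) → (135/2, -18)
T4 reflect across x = 0: (135/2, 0) → (-135/2, 0); (81/2, 18) → (-81/2, 18); (-81/2, -9) → (81/2, -9); (-27, 9) → (27, 9); (135/2, -18) → (-135/2, -18)
T5 scale by (-1, -1): (-135/2, 0) → (135/2, 0); (-81/2, 18) → (81/2, -18); (81/2, -9) → (-81/2, 9); (27, 9) → (-27, -9); (-135/2, -18) → (135/2, 18)
T6 scale by (-1, -3): (135/2, 0) → (-135/2, 0); (81/2, -18) → (-81/2, 54); (-81/2, 9) → (81/2, -27); (-27, -9) → (27, 27); (135/2, 18) → (-135/2, -54)

image vertices: (-135/2, 0), (-81/2, 54), (81/2, -27), (27, 27), (-135/2, -54)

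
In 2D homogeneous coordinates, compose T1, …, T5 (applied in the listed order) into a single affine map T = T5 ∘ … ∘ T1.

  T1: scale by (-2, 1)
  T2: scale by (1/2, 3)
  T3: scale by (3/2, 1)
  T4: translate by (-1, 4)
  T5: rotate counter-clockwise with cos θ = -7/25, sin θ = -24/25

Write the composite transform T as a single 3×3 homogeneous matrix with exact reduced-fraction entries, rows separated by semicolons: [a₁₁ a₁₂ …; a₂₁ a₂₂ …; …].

T = [21/50 72/25 103/25; 36/25 -21/25 -4/25; 0 0 1]

T1 = [-2 0 0; 0 1 0; 0 0 1]
T2·T1 = [-1 0 0; 0 3 0; 0 0 1]
T3·…·T1 = [-3/2 0 0; 0 3 0; 0 0 1]
T4·…·T1 = [-3/2 0 -1; 0 3 4; 0 0 1]
T5·…·T1 = [21/50 72/25 103/25; 36/25 -21/25 -4/25; 0 0 1]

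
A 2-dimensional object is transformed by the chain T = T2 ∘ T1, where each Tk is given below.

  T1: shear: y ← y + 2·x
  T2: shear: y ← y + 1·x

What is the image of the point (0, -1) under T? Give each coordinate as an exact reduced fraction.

T1 shear: y ← y + 2·x: (0, -1) → (0, -1)
T2 shear: y ← y + 1·x: (0, -1) → (0, -1)

T(p) = (0, -1)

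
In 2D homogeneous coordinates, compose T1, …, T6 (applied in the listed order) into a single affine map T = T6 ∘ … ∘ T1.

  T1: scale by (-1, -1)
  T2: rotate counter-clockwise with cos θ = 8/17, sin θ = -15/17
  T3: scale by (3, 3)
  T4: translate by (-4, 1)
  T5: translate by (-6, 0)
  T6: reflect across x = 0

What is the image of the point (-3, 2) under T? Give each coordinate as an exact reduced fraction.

T(p) = (188/17, -166/17)

T1 scale by (-1, -1): (-3, 2) → (3, -2)
T2 rotate counter-clockwise with cos θ = 8/17, sin θ = -15/17: (3, -2) → (-6/17, -61/17)
T3 scale by (3, 3): (-6/17, -61/17) → (-18/17, -183/17)
T4 translate by (-4, 1): (-18/17, -183/17) → (-86/17, -166/17)
T5 translate by (-6, 0): (-86/17, -166/17) → (-188/17, -166/17)
T6 reflect across x = 0: (-188/17, -166/17) → (188/17, -166/17)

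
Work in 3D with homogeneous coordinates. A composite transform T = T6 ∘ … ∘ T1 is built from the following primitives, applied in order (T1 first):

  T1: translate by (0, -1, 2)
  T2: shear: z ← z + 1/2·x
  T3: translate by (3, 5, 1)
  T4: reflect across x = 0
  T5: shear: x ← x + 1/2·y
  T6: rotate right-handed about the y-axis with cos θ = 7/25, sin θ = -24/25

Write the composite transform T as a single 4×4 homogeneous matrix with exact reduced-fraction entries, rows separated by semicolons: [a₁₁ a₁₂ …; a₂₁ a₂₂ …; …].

T = [-19/25 7/50 -24/25 -79/25; 0 1 0 4; -41/50 12/25 7/25 -3/25; 0 0 0 1]

T1 = [1 0 0 0; 0 1 0 -1; 0 0 1 2; 0 0 0 1]
T2·T1 = [1 0 0 0; 0 1 0 -1; 1/2 0 1 2; 0 0 0 1]
T3·…·T1 = [1 0 0 3; 0 1 0 4; 1/2 0 1 3; 0 0 0 1]
T4·…·T1 = [-1 0 0 -3; 0 1 0 4; 1/2 0 1 3; 0 0 0 1]
T5·…·T1 = [-1 1/2 0 -1; 0 1 0 4; 1/2 0 1 3; 0 0 0 1]
T6·…·T1 = [-19/25 7/50 -24/25 -79/25; 0 1 0 4; -41/50 12/25 7/25 -3/25; 0 0 0 1]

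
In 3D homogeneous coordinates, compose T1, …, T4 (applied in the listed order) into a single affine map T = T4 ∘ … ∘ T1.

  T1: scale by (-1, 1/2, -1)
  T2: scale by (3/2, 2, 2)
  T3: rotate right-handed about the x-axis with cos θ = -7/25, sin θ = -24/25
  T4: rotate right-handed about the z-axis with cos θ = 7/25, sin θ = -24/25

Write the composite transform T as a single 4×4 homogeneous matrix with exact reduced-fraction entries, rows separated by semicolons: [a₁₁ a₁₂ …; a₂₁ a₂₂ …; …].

T1 = [-1 0 0 0; 0 1/2 0 0; 0 0 -1 0; 0 0 0 1]
T2·T1 = [-3/2 0 0 0; 0 1 0 0; 0 0 -2 0; 0 0 0 1]
T3·…·T1 = [-3/2 0 0 0; 0 -7/25 -48/25 0; 0 -24/25 14/25 0; 0 0 0 1]
T4·…·T1 = [-21/50 -168/625 -1152/625 0; 36/25 -49/625 -336/625 0; 0 -24/25 14/25 0; 0 0 0 1]

T = [-21/50 -168/625 -1152/625 0; 36/25 -49/625 -336/625 0; 0 -24/25 14/25 0; 0 0 0 1]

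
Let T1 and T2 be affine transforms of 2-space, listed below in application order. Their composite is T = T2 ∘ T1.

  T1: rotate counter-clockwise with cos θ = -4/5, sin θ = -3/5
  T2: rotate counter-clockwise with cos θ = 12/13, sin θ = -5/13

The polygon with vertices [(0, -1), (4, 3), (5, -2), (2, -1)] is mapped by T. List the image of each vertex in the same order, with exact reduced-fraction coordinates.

image vertices: (-16/65, 63/65), (-204/65, -253/65), (-347/65, 46/65), (-142/65, 31/65)

T1 rotate counter-clockwise with cos θ = -4/5, sin θ = -3/5: (0, -1) → (-3/5, 4/5); (4, 3) → (-7/5, -24/5); (5, -2) → (-26/5, -7/5); (2, -1) → (-11/5, -2/5)
T2 rotate counter-clockwise with cos θ = 12/13, sin θ = -5/13: (-3/5, 4/5) → (-16/65, 63/65); (-7/5, -24/5) → (-204/65, -253/65); (-26/5, -7/5) → (-347/65, 46/65); (-11/5, -2/5) → (-142/65, 31/65)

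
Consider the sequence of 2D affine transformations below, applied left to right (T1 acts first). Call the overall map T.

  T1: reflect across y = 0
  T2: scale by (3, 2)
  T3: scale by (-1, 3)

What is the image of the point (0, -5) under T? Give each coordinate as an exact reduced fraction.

T(p) = (0, 30)

T1 reflect across y = 0: (0, -5) → (0, 5)
T2 scale by (3, 2): (0, 5) → (0, 10)
T3 scale by (-1, 3): (0, 10) → (0, 30)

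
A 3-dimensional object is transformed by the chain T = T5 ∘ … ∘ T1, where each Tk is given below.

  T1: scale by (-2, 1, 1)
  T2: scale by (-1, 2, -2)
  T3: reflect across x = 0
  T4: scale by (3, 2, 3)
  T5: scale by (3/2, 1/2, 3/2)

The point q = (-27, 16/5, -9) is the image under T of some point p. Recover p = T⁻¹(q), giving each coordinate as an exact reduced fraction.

p = (3, 8/5, 1)

T1 = [-2 0 0 0; 0 1 0 0; 0 0 1 0; 0 0 0 1]
T2·T1 = [2 0 0 0; 0 2 0 0; 0 0 -2 0; 0 0 0 1]
T3·…·T1 = [-2 0 0 0; 0 2 0 0; 0 0 -2 0; 0 0 0 1]
T4·…·T1 = [-6 0 0 0; 0 4 0 0; 0 0 -6 0; 0 0 0 1]
T5·…·T1 = [-9 0 0 0; 0 2 0 0; 0 0 -9 0; 0 0 0 1]
det M = 162; M⁻¹ = [-1/9 0 0 0; 0 1/2 0 0; 0 0 -1/9 0; 0 0 0 1]
M⁻¹ · (-27, 16/5, -9)ᵀ = (3, 8/5, 1)ᵀ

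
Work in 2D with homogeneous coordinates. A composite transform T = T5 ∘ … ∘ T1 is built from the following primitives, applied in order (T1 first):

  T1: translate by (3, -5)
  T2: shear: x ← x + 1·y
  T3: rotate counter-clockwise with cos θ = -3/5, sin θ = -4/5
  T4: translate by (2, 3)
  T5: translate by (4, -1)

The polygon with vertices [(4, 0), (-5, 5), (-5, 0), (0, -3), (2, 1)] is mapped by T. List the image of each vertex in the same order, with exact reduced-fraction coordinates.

T1 translate by (3, -5): (4, 0) → (7, -5); (-5, 5) → (-2, 0); (-5, 0) → (-2, -5); (0, -3) → (3, -8); (2, 1) → (5, -4)
T2 shear: x ← x + 1·y: (7, -5) → (2, -5); (-2, 0) → (-2, 0); (-2, -5) → (-7, -5); (3, -8) → (-5, -8); (5, -4) → (1, -4)
T3 rotate counter-clockwise with cos θ = -3/5, sin θ = -4/5: (2, -5) → (-26/5, 7/5); (-2, 0) → (6/5, 8/5); (-7, -5) → (1/5, 43/5); (-5, -8) → (-17/5, 44/5); (1, -4) → (-19/5, 8/5)
T4 translate by (2, 3): (-26/5, 7/5) → (-16/5, 22/5); (6/5, 8/5) → (16/5, 23/5); (1/5, 43/5) → (11/5, 58/5); (-17/5, 44/5) → (-7/5, 59/5); (-19/5, 8/5) → (-9/5, 23/5)
T5 translate by (4, -1): (-16/5, 22/5) → (4/5, 17/5); (16/5, 23/5) → (36/5, 18/5); (11/5, 58/5) → (31/5, 53/5); (-7/5, 59/5) → (13/5, 54/5); (-9/5, 23/5) → (11/5, 18/5)

image vertices: (4/5, 17/5), (36/5, 18/5), (31/5, 53/5), (13/5, 54/5), (11/5, 18/5)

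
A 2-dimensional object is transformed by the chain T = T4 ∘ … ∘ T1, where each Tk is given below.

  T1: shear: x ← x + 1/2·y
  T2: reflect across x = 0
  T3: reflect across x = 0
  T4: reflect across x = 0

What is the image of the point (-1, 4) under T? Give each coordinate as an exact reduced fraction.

T1 shear: x ← x + 1/2·y: (-1, 4) → (1, 4)
T2 reflect across x = 0: (1, 4) → (-1, 4)
T3 reflect across x = 0: (-1, 4) → (1, 4)
T4 reflect across x = 0: (1, 4) → (-1, 4)

T(p) = (-1, 4)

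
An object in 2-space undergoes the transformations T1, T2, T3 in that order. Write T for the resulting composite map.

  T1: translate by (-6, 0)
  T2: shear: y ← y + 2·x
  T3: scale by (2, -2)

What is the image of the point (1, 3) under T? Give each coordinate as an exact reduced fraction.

T(p) = (-10, 14)

T1 translate by (-6, 0): (1, 3) → (-5, 3)
T2 shear: y ← y + 2·x: (-5, 3) → (-5, -7)
T3 scale by (2, -2): (-5, -7) → (-10, 14)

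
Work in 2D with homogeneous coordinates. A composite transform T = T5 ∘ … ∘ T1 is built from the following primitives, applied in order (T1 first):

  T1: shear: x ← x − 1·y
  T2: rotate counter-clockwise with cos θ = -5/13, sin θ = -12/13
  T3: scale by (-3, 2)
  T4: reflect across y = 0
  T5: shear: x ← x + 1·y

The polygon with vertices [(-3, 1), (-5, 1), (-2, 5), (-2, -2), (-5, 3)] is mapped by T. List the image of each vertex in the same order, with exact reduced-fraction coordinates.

image vertices: (-14, -86/13), (-20, -134/13), (-31, -118/13), (4, -20/13), (-30, -162/13)

T1 shear: x ← x − 1·y: (-3, 1) → (-4, 1); (-5, 1) → (-6, 1); (-2, 5) → (-7, 5); (-2, -2) → (0, -2); (-5, 3) → (-8, 3)
T2 rotate counter-clockwise with cos θ = -5/13, sin θ = -12/13: (-4, 1) → (32/13, 43/13); (-6, 1) → (42/13, 67/13); (-7, 5) → (95/13, 59/13); (0, -2) → (-24/13, 10/13); (-8, 3) → (76/13, 81/13)
T3 scale by (-3, 2): (32/13, 43/13) → (-96/13, 86/13); (42/13, 67/13) → (-126/13, 134/13); (95/13, 59/13) → (-285/13, 118/13); (-24/13, 10/13) → (72/13, 20/13); (76/13, 81/13) → (-228/13, 162/13)
T4 reflect across y = 0: (-96/13, 86/13) → (-96/13, -86/13); (-126/13, 134/13) → (-126/13, -134/13); (-285/13, 118/13) → (-285/13, -118/13); (72/13, 20/13) → (72/13, -20/13); (-228/13, 162/13) → (-228/13, -162/13)
T5 shear: x ← x + 1·y: (-96/13, -86/13) → (-14, -86/13); (-126/13, -134/13) → (-20, -134/13); (-285/13, -118/13) → (-31, -118/13); (72/13, -20/13) → (4, -20/13); (-228/13, -162/13) → (-30, -162/13)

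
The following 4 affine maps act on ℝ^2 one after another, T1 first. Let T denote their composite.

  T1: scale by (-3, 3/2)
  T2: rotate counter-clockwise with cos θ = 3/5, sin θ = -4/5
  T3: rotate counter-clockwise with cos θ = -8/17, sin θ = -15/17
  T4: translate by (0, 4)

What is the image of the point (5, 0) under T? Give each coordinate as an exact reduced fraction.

T(p) = (252/17, 107/17)

T1 scale by (-3, 3/2): (5, 0) → (-15, 0)
T2 rotate counter-clockwise with cos θ = 3/5, sin θ = -4/5: (-15, 0) → (-9, 12)
T3 rotate counter-clockwise with cos θ = -8/17, sin θ = -15/17: (-9, 12) → (252/17, 39/17)
T4 translate by (0, 4): (252/17, 39/17) → (252/17, 107/17)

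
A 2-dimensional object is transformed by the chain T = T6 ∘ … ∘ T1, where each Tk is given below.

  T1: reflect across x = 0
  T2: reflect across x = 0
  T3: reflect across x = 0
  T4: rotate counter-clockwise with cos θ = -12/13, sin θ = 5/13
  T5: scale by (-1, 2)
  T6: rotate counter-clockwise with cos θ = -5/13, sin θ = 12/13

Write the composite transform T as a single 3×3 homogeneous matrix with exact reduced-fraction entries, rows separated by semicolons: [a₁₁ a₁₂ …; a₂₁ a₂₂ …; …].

T1 = [-1 0 0; 0 1 0; 0 0 1]
T2·T1 = [1 0 0; 0 1 0; 0 0 1]
T3·…·T1 = [-1 0 0; 0 1 0; 0 0 1]
T4·…·T1 = [12/13 -5/13 0; -5/13 -12/13 0; 0 0 1]
T5·…·T1 = [-12/13 5/13 0; -10/13 -24/13 0; 0 0 1]
T6·…·T1 = [180/169 263/169 0; -94/169 180/169 0; 0 0 1]

T = [180/169 263/169 0; -94/169 180/169 0; 0 0 1]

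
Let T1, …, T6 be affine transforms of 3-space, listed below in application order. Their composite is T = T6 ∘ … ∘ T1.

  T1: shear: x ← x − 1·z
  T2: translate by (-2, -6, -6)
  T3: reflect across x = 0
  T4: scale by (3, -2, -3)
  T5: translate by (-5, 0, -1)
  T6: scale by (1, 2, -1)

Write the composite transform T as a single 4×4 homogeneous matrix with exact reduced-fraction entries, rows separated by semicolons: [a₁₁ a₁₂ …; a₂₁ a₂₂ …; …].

T = [-3 0 3 1; 0 -4 0 24; 0 0 3 -17; 0 0 0 1]

T1 = [1 0 -1 0; 0 1 0 0; 0 0 1 0; 0 0 0 1]
T2·T1 = [1 0 -1 -2; 0 1 0 -6; 0 0 1 -6; 0 0 0 1]
T3·…·T1 = [-1 0 1 2; 0 1 0 -6; 0 0 1 -6; 0 0 0 1]
T4·…·T1 = [-3 0 3 6; 0 -2 0 12; 0 0 -3 18; 0 0 0 1]
T5·…·T1 = [-3 0 3 1; 0 -2 0 12; 0 0 -3 17; 0 0 0 1]
T6·…·T1 = [-3 0 3 1; 0 -4 0 24; 0 0 3 -17; 0 0 0 1]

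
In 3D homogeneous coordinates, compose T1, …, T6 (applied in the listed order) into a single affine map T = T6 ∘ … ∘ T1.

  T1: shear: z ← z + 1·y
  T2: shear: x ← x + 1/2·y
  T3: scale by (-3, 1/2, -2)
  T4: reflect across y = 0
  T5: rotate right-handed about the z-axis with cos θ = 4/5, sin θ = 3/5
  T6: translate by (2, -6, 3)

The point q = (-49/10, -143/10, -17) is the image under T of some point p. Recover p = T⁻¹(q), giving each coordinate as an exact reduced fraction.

T1 = [1 0 0 0; 0 1 0 0; 0 1 1 0; 0 0 0 1]
T2·T1 = [1 1/2 0 0; 0 1 0 0; 0 1 1 0; 0 0 0 1]
T3·…·T1 = [-3 -3/2 0 0; 0 1/2 0 0; 0 -2 -2 0; 0 0 0 1]
T4·…·T1 = [-3 -3/2 0 0; 0 -1/2 0 0; 0 -2 -2 0; 0 0 0 1]
T5·…·T1 = [-12/5 -9/10 0 0; -9/5 -13/10 0 0; 0 -2 -2 0; 0 0 0 1]
T6·…·T1 = [-12/5 -9/10 0 2; -9/5 -13/10 0 -6; 0 -2 -2 3; 0 0 0 1]
det M = -3; M⁻¹ = [-13/15 3/5 0 16/3; 6/5 -8/5 0 -12; -6/5 8/5 -1/2 27/2; 0 0 0 1]
M⁻¹ · (-49/10, -143/10, -17)ᵀ = (1, 5, 5)ᵀ

p = (1, 5, 5)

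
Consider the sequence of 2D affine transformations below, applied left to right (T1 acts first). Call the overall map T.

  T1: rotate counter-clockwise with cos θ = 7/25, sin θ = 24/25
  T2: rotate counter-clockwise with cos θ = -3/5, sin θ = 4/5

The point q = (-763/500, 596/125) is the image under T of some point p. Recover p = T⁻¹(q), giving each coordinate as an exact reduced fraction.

p = (-1/4, -5)

T1 = [7/25 -24/25 0; 24/25 7/25 0; 0 0 1]
T2·T1 = [-117/125 44/125 0; -44/125 -117/125 0; 0 0 1]
det M = 1; M⁻¹ = [-117/125 -44/125 0; 44/125 -117/125 0; 0 0 1]
M⁻¹ · (-763/500, 596/125)ᵀ = (-1/4, -5)ᵀ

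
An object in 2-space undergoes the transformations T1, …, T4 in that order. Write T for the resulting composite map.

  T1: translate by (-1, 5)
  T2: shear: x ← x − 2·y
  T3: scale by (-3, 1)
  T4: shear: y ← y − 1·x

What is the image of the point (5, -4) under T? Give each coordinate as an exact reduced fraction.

T1 translate by (-1, 5): (5, -4) → (4, 1)
T2 shear: x ← x − 2·y: (4, 1) → (2, 1)
T3 scale by (-3, 1): (2, 1) → (-6, 1)
T4 shear: y ← y − 1·x: (-6, 1) → (-6, 7)

T(p) = (-6, 7)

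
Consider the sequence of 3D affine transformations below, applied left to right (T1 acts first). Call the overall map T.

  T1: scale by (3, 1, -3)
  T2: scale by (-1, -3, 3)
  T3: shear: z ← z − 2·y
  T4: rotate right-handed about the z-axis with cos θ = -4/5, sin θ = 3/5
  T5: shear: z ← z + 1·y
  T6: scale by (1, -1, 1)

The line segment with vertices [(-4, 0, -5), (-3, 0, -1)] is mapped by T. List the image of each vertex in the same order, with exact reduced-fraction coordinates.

T1 scale by (3, 1, -3): (-4, 0, -5) → (-12, 0, 15); (-3, 0, -1) → (-9, 0, 3)
T2 scale by (-1, -3, 3): (-12, 0, 15) → (12, 0, 45); (-9, 0, 3) → (9, 0, 9)
T3 shear: z ← z − 2·y: (12, 0, 45) → (12, 0, 45); (9, 0, 9) → (9, 0, 9)
T4 rotate right-handed about the z-axis with cos θ = -4/5, sin θ = 3/5: (12, 0, 45) → (-48/5, 36/5, 45); (9, 0, 9) → (-36/5, 27/5, 9)
T5 shear: z ← z + 1·y: (-48/5, 36/5, 45) → (-48/5, 36/5, 261/5); (-36/5, 27/5, 9) → (-36/5, 27/5, 72/5)
T6 scale by (1, -1, 1): (-48/5, 36/5, 261/5) → (-48/5, -36/5, 261/5); (-36/5, 27/5, 72/5) → (-36/5, -27/5, 72/5)

image vertices: (-48/5, -36/5, 261/5), (-36/5, -27/5, 72/5)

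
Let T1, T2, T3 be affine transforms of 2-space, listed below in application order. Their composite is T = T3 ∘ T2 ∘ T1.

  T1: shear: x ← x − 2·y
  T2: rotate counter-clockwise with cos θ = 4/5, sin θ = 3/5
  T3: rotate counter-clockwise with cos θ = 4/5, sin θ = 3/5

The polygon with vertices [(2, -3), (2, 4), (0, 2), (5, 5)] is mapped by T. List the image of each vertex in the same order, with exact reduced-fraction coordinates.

image vertices: (128/25, 171/25), (-138/25, -116/25), (-76/25, -82/25), (-31/5, -17/5)

T1 shear: x ← x − 2·y: (2, -3) → (8, -3); (2, 4) → (-6, 4); (0, 2) → (-4, 2); (5, 5) → (-5, 5)
T2 rotate counter-clockwise with cos θ = 4/5, sin θ = 3/5: (8, -3) → (41/5, 12/5); (-6, 4) → (-36/5, -2/5); (-4, 2) → (-22/5, -4/5); (-5, 5) → (-7, 1)
T3 rotate counter-clockwise with cos θ = 4/5, sin θ = 3/5: (41/5, 12/5) → (128/25, 171/25); (-36/5, -2/5) → (-138/25, -116/25); (-22/5, -4/5) → (-76/25, -82/25); (-7, 1) → (-31/5, -17/5)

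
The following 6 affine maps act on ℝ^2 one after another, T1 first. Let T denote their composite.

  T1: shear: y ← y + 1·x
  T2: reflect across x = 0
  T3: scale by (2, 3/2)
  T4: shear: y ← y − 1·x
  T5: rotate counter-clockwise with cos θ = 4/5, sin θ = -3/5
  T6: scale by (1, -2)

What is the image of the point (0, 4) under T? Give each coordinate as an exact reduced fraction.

T1 shear: y ← y + 1·x: (0, 4) → (0, 4)
T2 reflect across x = 0: (0, 4) → (0, 4)
T3 scale by (2, 3/2): (0, 4) → (0, 6)
T4 shear: y ← y − 1·x: (0, 6) → (0, 6)
T5 rotate counter-clockwise with cos θ = 4/5, sin θ = -3/5: (0, 6) → (18/5, 24/5)
T6 scale by (1, -2): (18/5, 24/5) → (18/5, -48/5)

T(p) = (18/5, -48/5)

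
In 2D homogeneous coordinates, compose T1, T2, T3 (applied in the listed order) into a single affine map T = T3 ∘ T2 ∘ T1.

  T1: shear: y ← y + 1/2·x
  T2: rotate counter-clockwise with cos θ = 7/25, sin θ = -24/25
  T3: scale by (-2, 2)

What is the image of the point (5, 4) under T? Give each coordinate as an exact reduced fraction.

T(p) = (-382/25, -149/25)

T1 shear: y ← y + 1/2·x: (5, 4) → (5, 13/2)
T2 rotate counter-clockwise with cos θ = 7/25, sin θ = -24/25: (5, 13/2) → (191/25, -149/50)
T3 scale by (-2, 2): (191/25, -149/50) → (-382/25, -149/25)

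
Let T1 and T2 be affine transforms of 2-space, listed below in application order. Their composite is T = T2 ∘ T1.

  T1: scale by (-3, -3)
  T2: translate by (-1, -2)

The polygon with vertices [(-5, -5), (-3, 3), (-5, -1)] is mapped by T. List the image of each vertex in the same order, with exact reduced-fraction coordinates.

image vertices: (14, 13), (8, -11), (14, 1)

T1 scale by (-3, -3): (-5, -5) → (15, 15); (-3, 3) → (9, -9); (-5, -1) → (15, 3)
T2 translate by (-1, -2): (15, 15) → (14, 13); (9, -9) → (8, -11); (15, 3) → (14, 1)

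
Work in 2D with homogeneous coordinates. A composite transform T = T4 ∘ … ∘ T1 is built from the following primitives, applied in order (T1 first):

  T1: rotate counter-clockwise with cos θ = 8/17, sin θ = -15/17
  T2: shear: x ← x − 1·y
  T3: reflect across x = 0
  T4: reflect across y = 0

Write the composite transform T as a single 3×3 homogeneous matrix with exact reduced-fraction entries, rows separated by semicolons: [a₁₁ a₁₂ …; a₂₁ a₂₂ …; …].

T = [-23/17 -7/17 0; 15/17 -8/17 0; 0 0 1]

T1 = [8/17 15/17 0; -15/17 8/17 0; 0 0 1]
T2·T1 = [23/17 7/17 0; -15/17 8/17 0; 0 0 1]
T3·…·T1 = [-23/17 -7/17 0; -15/17 8/17 0; 0 0 1]
T4·…·T1 = [-23/17 -7/17 0; 15/17 -8/17 0; 0 0 1]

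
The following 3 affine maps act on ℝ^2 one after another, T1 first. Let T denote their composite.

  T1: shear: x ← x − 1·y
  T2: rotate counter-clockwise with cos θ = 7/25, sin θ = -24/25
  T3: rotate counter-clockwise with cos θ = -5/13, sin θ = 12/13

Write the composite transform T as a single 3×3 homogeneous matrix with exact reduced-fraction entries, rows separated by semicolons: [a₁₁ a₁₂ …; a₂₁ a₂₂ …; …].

T1 = [1 -1 0; 0 1 0; 0 0 1]
T2·T1 = [7/25 17/25 0; -24/25 31/25 0; 0 0 1]
T3·…·T1 = [253/325 -457/325 0; 204/325 49/325 0; 0 0 1]

T = [253/325 -457/325 0; 204/325 49/325 0; 0 0 1]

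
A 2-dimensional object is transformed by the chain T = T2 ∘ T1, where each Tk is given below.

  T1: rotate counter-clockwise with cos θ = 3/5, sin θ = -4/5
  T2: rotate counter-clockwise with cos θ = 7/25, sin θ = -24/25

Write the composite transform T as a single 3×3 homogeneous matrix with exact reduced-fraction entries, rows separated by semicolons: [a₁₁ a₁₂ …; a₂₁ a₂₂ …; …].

T1 = [3/5 4/5 0; -4/5 3/5 0; 0 0 1]
T2·T1 = [-3/5 4/5 0; -4/5 -3/5 0; 0 0 1]

T = [-3/5 4/5 0; -4/5 -3/5 0; 0 0 1]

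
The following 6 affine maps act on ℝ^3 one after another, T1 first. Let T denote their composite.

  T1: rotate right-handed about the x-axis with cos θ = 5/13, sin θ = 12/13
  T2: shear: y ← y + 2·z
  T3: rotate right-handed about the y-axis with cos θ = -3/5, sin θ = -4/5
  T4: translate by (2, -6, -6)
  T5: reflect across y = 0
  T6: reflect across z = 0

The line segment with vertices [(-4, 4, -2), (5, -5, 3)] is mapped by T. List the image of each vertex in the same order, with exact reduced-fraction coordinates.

T1 rotate right-handed about the x-axis with cos θ = 5/13, sin θ = 12/13: (-4, 4, -2) → (-4, 44/13, 38/13); (5, -5, 3) → (5, -61/13, -45/13)
T2 shear: y ← y + 2·z: (-4, 44/13, 38/13) → (-4, 120/13, 38/13); (5, -61/13, -45/13) → (5, -151/13, -45/13)
T3 rotate right-handed about the y-axis with cos θ = -3/5, sin θ = -4/5: (-4, 120/13, 38/13) → (4/65, 120/13, -322/65); (5, -151/13, -45/13) → (-3/13, -151/13, 79/13)
T4 translate by (2, -6, -6): (4/65, 120/13, -322/65) → (134/65, 42/13, -712/65); (-3/13, -151/13, 79/13) → (23/13, -229/13, 1/13)
T5 reflect across y = 0: (134/65, 42/13, -712/65) → (134/65, -42/13, -712/65); (23/13, -229/13, 1/13) → (23/13, 229/13, 1/13)
T6 reflect across z = 0: (134/65, -42/13, -712/65) → (134/65, -42/13, 712/65); (23/13, 229/13, 1/13) → (23/13, 229/13, -1/13)

image vertices: (134/65, -42/13, 712/65), (23/13, 229/13, -1/13)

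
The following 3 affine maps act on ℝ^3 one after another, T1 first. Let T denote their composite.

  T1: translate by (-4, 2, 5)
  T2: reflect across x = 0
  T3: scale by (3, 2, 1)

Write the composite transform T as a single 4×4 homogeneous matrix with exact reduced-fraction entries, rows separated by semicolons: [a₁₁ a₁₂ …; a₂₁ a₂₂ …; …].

T1 = [1 0 0 -4; 0 1 0 2; 0 0 1 5; 0 0 0 1]
T2·T1 = [-1 0 0 4; 0 1 0 2; 0 0 1 5; 0 0 0 1]
T3·…·T1 = [-3 0 0 12; 0 2 0 4; 0 0 1 5; 0 0 0 1]

T = [-3 0 0 12; 0 2 0 4; 0 0 1 5; 0 0 0 1]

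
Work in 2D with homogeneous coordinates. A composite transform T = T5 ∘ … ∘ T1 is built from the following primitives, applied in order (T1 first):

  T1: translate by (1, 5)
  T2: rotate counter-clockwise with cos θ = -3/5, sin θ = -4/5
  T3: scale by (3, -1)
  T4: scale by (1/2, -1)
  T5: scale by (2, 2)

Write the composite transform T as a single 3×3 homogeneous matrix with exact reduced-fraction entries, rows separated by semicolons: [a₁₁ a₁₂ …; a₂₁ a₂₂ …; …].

T1 = [1 0 1; 0 1 5; 0 0 1]
T2·T1 = [-3/5 4/5 17/5; -4/5 -3/5 -19/5; 0 0 1]
T3·…·T1 = [-9/5 12/5 51/5; 4/5 3/5 19/5; 0 0 1]
T4·…·T1 = [-9/10 6/5 51/10; -4/5 -3/5 -19/5; 0 0 1]
T5·…·T1 = [-9/5 12/5 51/5; -8/5 -6/5 -38/5; 0 0 1]

T = [-9/5 12/5 51/5; -8/5 -6/5 -38/5; 0 0 1]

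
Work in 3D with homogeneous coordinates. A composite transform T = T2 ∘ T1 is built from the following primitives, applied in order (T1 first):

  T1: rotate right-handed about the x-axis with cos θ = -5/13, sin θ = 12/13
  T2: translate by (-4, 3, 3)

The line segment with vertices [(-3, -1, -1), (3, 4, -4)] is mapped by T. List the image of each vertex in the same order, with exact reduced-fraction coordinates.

T1 rotate right-handed about the x-axis with cos θ = -5/13, sin θ = 12/13: (-3, -1, -1) → (-3, 17/13, -7/13); (3, 4, -4) → (3, 28/13, 68/13)
T2 translate by (-4, 3, 3): (-3, 17/13, -7/13) → (-7, 56/13, 32/13); (3, 28/13, 68/13) → (-1, 67/13, 107/13)

image vertices: (-7, 56/13, 32/13), (-1, 67/13, 107/13)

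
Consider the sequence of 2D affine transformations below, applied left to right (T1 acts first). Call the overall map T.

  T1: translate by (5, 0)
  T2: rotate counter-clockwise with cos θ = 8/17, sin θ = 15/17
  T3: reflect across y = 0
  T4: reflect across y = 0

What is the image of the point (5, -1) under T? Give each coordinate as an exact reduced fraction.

T(p) = (95/17, 142/17)

T1 translate by (5, 0): (5, -1) → (10, -1)
T2 rotate counter-clockwise with cos θ = 8/17, sin θ = 15/17: (10, -1) → (95/17, 142/17)
T3 reflect across y = 0: (95/17, 142/17) → (95/17, -142/17)
T4 reflect across y = 0: (95/17, -142/17) → (95/17, 142/17)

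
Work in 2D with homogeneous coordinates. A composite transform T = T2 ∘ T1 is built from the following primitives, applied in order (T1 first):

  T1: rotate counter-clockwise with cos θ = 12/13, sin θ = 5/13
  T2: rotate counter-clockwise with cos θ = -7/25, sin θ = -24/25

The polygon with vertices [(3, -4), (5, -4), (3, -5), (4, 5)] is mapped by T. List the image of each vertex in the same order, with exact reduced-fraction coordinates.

T1 rotate counter-clockwise with cos θ = 12/13, sin θ = 5/13: (3, -4) → (56/13, -33/13); (5, -4) → (80/13, -23/13); (3, -5) → (61/13, -45/13); (4, 5) → (23/13, 80/13)
T2 rotate counter-clockwise with cos θ = -7/25, sin θ = -24/25: (56/13, -33/13) → (-1184/325, -1113/325); (80/13, -23/13) → (-1112/325, -1759/325); (61/13, -45/13) → (-1507/325, -1149/325); (23/13, 80/13) → (1759/325, -1112/325)

image vertices: (-1184/325, -1113/325), (-1112/325, -1759/325), (-1507/325, -1149/325), (1759/325, -1112/325)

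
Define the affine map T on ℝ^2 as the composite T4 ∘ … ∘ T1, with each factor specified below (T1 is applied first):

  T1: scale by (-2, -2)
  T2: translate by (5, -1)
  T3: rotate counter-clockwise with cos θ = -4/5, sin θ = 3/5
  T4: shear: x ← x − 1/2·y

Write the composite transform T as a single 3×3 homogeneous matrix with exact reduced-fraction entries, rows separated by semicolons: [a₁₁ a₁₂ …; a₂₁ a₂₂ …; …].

T1 = [-2 0 0; 0 -2 0; 0 0 1]
T2·T1 = [-2 0 5; 0 -2 -1; 0 0 1]
T3·…·T1 = [8/5 6/5 -17/5; -6/5 8/5 19/5; 0 0 1]
T4·…·T1 = [11/5 2/5 -53/10; -6/5 8/5 19/5; 0 0 1]

T = [11/5 2/5 -53/10; -6/5 8/5 19/5; 0 0 1]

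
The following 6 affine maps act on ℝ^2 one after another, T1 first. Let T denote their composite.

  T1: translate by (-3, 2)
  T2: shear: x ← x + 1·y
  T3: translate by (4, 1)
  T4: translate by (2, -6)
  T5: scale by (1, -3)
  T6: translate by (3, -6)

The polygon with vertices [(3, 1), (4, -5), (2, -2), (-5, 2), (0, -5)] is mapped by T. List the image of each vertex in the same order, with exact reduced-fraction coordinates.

T1 translate by (-3, 2): (3, 1) → (0, 3); (4, -5) → (1, -3); (2, -2) → (-1, 0); (-5, 2) → (-8, 4); (0, -5) → (-3, -3)
T2 shear: x ← x + 1·y: (0, 3) → (3, 3); (1, -3) → (-2, -3); (-1, 0) → (-1, 0); (-8, 4) → (-4, 4); (-3, -3) → (-6, -3)
T3 translate by (4, 1): (3, 3) → (7, 4); (-2, -3) → (2, -2); (-1, 0) → (3, 1); (-4, 4) → (0, 5); (-6, -3) → (-2, -2)
T4 translate by (2, -6): (7, 4) → (9, -2); (2, -2) → (4, -8); (3, 1) → (5, -5); (0, 5) → (2, -1); (-2, -2) → (0, -8)
T5 scale by (1, -3): (9, -2) → (9, 6); (4, -8) → (4, 24); (5, -5) → (5, 15); (2, -1) → (2, 3); (0, -8) → (0, 24)
T6 translate by (3, -6): (9, 6) → (12, 0); (4, 24) → (7, 18); (5, 15) → (8, 9); (2, 3) → (5, -3); (0, 24) → (3, 18)

image vertices: (12, 0), (7, 18), (8, 9), (5, -3), (3, 18)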